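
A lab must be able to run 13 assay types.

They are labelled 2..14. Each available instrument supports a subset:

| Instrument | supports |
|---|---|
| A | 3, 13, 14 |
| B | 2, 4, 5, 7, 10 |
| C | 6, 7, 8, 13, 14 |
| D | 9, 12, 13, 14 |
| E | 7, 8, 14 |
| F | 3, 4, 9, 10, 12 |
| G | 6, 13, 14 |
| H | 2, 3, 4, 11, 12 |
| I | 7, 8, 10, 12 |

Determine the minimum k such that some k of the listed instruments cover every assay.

Take {B, C, F, H}. Their union is {2, 3, 4, 5, 6, 7, 8, 9, 10, 11, 12, 13, 14}, which is all 13 assays.
No 3 of the 9 instruments cover everything (all 84 combinations miss at least one assay), so 4 is optimal.

4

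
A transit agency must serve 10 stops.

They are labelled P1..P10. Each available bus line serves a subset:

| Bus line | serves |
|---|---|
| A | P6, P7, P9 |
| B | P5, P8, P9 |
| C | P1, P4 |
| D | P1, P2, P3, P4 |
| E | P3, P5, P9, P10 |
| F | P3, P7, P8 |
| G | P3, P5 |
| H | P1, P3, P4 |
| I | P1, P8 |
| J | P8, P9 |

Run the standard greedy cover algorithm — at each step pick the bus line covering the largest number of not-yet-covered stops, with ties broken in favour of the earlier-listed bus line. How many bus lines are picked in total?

4

Greedy: pick D (covers 4 new) → pick A (covers 3 new) → pick B (covers 2 new) → pick E (covers 1 new). Total picks: 4.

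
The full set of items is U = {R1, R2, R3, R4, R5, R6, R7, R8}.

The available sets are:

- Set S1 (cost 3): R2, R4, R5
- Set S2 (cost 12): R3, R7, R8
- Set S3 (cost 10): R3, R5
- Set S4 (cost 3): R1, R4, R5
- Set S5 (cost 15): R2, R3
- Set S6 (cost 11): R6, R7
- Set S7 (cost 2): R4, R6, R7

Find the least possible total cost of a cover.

20

S1, S2, S4, S7 together cover every item (S1 ∪ S2 ∪ S4 ∪ S7 = {R1, R2, R3, R4, R5, R6, R7, R8}); total cost 3 + 12 + 3 + 2 = 20.
No covering selection has total cost below 20.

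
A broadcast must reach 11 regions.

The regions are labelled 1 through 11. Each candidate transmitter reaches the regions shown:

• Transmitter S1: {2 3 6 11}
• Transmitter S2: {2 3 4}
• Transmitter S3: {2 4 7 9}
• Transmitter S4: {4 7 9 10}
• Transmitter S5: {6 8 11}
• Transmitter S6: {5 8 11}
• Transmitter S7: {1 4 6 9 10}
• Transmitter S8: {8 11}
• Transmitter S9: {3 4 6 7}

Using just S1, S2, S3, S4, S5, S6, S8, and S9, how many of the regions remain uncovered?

Union of S1, S2, S3, S4, S5, S6, S8, S9 = {2, 3, 4, 5, 6, 7, 8, 9, 10, 11}.
Not covered: 1 — 1 region.

1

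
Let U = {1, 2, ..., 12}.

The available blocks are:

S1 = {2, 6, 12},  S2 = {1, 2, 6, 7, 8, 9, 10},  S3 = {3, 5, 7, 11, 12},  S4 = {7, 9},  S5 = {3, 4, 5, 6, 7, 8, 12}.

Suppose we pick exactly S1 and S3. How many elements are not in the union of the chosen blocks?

5

Union of S1, S3 = {2, 3, 5, 6, 7, 11, 12}.
Not covered: 1, 4, 8, 9, 10 — 5 elements.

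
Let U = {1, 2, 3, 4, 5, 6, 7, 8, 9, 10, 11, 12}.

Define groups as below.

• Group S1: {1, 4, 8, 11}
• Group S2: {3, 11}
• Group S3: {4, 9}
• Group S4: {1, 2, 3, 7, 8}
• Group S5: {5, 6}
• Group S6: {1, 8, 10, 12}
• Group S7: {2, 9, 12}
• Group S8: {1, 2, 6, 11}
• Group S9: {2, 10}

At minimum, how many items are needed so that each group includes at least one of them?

Take H = {2, 3, 4, 5, 8}. Each listed group contains at least one of these, so H is a hitting set of size 5.
No choice of 4 items meets every group, so 5 is the minimum.

5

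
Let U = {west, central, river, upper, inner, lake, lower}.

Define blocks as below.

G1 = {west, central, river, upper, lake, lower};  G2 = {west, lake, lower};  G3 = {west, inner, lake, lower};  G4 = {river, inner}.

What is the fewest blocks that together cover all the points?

Take {G1, G3}. Their union is {west, central, river, upper, inner, lake, lower}, which is all 7 points.
No single block has all 7 points (the largest, G1, has 6), so 2 is optimal.

2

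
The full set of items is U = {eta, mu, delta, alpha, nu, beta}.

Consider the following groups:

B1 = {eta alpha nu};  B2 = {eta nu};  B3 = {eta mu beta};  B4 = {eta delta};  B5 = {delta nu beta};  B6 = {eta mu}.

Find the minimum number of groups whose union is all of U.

3

B1 and B5 and B6 together: B1 ∪ B5 ∪ B6 = {eta, mu, delta, alpha, nu, beta} — every item is covered.
Only B1 contains alpha, so B1 is forced; the remaining 3 items need at least 2 more groups (each remaining group adds at most 2) — so at least 3 groups are needed, and 3 is optimal.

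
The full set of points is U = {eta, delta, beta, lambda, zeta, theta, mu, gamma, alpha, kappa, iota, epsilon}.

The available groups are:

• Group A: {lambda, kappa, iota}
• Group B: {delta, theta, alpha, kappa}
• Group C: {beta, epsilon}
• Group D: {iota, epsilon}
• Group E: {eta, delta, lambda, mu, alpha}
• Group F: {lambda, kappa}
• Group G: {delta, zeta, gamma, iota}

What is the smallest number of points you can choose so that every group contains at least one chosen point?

3

H = {delta, kappa, epsilon} meets every group (each contains at least one member of H), and |H| = 3.
The groups C, F, G are pairwise disjoint, so any hitting set needs a separate point for each — at least 3. Hence 3 is optimal.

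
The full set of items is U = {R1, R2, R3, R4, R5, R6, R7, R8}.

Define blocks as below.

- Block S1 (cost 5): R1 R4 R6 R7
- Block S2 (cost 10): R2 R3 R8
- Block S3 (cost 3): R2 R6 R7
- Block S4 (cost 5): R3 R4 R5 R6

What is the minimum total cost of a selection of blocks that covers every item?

20

S1, S2, S4 together cover every item (S1 ∪ S2 ∪ S4 = {R1, R2, R3, R4, R5, R6, R7, R8}); total cost 5 + 10 + 5 = 20.
The greedy pick S3, S4, S1, S2 costs 23; no covering selection beats 20.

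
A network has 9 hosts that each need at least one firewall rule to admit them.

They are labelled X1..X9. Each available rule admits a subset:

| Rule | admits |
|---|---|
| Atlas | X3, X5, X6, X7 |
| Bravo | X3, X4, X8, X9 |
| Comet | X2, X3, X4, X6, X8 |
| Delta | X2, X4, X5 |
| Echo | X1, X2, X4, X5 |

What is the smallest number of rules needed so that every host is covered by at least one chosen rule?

Atlas and Bravo and Echo together: Atlas ∪ Bravo ∪ Echo = {X1, X2, X3, X4, X5, X6, X7, X8, X9} — every host is covered.
Only Echo contains X1, so Echo is forced; the remaining 5 hosts need at least 2 more rules (each remaining rule adds at most 3) — so at least 3 rules are needed, and 3 is optimal.

3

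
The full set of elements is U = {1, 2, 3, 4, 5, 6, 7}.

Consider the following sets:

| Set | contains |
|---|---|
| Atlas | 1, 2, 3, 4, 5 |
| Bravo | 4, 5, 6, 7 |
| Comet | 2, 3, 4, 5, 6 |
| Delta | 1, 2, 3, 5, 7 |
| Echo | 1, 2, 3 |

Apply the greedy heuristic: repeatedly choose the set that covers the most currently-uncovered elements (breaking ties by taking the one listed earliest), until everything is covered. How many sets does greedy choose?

Greedy: pick Atlas (covers 5 new) → pick Bravo (covers 2 new). Total picks: 2.

2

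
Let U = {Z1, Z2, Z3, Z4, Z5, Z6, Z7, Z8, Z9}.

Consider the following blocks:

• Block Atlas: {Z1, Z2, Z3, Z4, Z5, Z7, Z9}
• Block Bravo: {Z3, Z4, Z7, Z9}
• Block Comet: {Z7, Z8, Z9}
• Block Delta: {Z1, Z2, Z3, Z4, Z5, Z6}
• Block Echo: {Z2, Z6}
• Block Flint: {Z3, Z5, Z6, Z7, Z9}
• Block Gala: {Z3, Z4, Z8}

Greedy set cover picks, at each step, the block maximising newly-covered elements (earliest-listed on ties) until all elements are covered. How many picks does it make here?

3

Greedy: pick Atlas (covers 7 new) → pick Comet (covers 1 new) → pick Delta (covers 1 new). Total picks: 3.
(The true minimum cover uses only 2 blocks, so greedy is not optimal here.)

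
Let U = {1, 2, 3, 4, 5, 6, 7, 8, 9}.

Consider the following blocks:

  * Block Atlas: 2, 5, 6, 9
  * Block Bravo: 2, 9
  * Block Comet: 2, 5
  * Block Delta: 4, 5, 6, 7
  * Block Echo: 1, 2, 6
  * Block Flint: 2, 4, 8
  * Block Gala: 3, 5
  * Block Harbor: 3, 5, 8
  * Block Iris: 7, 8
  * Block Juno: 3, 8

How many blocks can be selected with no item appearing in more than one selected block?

3

Bravo, Delta, Juno are pairwise disjoint (Bravo={2,9}; Delta={4,5,6,7}; Juno={3,8}).
Every remaining block overlaps one of these, and no 4 of the listed blocks are pairwise disjoint, so 3 is the maximum.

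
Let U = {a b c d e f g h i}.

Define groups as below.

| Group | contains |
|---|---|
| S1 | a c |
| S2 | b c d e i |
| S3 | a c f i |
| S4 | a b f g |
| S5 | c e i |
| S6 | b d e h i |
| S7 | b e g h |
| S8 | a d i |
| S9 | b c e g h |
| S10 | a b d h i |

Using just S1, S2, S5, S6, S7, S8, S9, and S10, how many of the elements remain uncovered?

Union of S1, S2, S5, S6, S7, S8, S9, S10 = {a, b, c, d, e, g, h, i}.
Not covered: f — 1 element.

1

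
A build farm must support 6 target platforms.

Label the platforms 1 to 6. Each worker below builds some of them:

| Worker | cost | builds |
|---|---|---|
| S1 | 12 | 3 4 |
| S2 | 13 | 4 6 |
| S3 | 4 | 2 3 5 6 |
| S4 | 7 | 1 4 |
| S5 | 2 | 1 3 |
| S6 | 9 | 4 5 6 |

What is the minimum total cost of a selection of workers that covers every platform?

11

S3, S4 together cover every platform (S3 ∪ S4 = {1, 2, 3, 4, 5, 6}); total cost 4 + 7 = 11.
The greedy pick S3, S5, S4 costs 13; no covering selection beats 11.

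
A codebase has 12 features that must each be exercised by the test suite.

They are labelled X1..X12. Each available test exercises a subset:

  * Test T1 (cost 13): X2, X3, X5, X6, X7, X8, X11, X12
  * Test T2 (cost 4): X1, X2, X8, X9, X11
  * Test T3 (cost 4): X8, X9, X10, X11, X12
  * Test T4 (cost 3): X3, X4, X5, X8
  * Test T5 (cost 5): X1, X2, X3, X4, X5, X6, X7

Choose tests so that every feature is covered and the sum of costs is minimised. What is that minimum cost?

9

T3, T5 together cover every feature (T3 ∪ T5 = {X1, X2, X3, X4, X5, X6, X7, X8, X9, X10, X11, X12}); total cost 4 + 5 = 9.
No covering selection has total cost below 9.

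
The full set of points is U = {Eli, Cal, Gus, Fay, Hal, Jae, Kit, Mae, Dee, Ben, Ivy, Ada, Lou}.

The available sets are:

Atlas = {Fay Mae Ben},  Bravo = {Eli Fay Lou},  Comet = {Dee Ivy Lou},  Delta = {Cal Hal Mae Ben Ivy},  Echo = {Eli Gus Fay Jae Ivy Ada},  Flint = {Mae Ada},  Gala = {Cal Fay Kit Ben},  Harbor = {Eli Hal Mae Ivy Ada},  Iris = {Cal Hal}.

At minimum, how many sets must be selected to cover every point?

Comet and Echo and Gala and Harbor together: Comet ∪ Echo ∪ Gala ∪ Harbor = {Eli, Cal, Gus, Fay, Hal, Jae, Kit, Mae, Dee, Ben, Ivy, Ada, Lou} — every point is covered.
No 3 of the 9 sets cover everything (all 84 combinations miss at least one point), so 4 is optimal.

4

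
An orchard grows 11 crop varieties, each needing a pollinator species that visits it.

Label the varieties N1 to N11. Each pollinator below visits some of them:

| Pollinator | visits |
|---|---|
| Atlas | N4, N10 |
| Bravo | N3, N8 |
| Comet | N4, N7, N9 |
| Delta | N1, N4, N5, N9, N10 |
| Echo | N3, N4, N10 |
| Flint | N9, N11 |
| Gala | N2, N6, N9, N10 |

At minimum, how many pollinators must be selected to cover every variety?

Bravo and Comet and Delta and Flint and Gala together: Bravo ∪ Comet ∪ Delta ∪ Flint ∪ Gala = {N1, N2, N3, N4, N5, N6, N7, N8, N9, N10, N11} — every variety is covered.
No 4 of the 7 pollinators cover everything (all 35 combinations miss at least one variety), so 5 is optimal.

5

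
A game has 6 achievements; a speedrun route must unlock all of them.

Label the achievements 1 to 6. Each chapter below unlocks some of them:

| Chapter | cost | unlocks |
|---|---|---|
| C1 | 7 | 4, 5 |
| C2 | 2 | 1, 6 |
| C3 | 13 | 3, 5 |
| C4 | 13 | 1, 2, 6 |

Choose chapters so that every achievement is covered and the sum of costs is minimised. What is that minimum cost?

C1, C3, C4 together cover every achievement (C1 ∪ C3 ∪ C4 = {1, 2, 3, 4, 5, 6}); total cost 7 + 13 + 13 = 33.
The greedy pick C2, C1, C3, C4 costs 35; no covering selection beats 33.

33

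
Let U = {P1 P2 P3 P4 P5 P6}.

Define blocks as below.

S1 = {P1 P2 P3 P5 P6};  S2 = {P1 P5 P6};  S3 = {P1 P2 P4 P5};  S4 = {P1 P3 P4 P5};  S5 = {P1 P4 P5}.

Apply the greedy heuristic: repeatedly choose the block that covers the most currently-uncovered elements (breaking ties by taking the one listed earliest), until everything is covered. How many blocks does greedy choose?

Greedy: pick S1 (covers 5 new) → pick S3 (covers 1 new). Total picks: 2.

2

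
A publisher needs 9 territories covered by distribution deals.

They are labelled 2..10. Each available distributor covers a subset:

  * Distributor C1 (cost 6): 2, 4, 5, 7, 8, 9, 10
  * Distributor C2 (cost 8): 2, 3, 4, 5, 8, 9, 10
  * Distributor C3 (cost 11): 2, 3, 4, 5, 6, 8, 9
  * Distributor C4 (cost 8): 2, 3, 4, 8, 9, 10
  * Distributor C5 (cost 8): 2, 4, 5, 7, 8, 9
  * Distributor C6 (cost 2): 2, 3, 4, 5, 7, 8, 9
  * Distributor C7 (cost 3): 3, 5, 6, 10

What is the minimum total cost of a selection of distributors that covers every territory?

C6, C7 together cover every territory (C6 ∪ C7 = {2, 3, 4, 5, 6, 7, 8, 9, 10}); total cost 2 + 3 = 5.
No covering selection has total cost below 5.

5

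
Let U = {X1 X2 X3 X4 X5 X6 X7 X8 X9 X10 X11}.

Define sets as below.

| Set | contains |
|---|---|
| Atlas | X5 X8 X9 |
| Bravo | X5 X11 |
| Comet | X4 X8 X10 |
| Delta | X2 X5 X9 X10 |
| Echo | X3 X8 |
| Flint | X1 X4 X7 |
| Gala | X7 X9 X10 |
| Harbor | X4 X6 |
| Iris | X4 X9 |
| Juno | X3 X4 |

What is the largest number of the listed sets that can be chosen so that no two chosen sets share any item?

4

Bravo, Echo, Gala, Harbor are pairwise disjoint (Bravo={X5,X11}; Echo={X3,X8}; Gala={X7,X9,X10}; Harbor={X4,X6}).
Every remaining set overlaps one of these, and no 5 of the listed sets are pairwise disjoint, so 4 is the maximum.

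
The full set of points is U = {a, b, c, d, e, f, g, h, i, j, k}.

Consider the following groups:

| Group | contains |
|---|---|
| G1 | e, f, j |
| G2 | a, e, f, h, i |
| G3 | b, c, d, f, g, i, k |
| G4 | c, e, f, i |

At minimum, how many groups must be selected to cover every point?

3

G1 and G2 and G3 together: G1 ∪ G2 ∪ G3 = {a, b, c, d, e, f, g, h, i, j, k} — every point is covered.
Only G2 contains a, so G2 is forced; the remaining 6 points need at least 2 more groups (each remaining group adds at most 5) — so at least 3 groups are needed, and 3 is optimal.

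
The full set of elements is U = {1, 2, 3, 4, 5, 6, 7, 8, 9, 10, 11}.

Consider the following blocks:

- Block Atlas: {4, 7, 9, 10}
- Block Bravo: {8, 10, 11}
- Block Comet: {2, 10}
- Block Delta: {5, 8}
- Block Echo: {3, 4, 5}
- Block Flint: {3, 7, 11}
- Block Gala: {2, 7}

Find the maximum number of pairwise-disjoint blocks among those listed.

3

Comet, Delta, Flint are pairwise disjoint (Comet={2,10}; Delta={5,8}; Flint={3,7,11}).
Every remaining block overlaps one of these, and no 4 of the listed blocks are pairwise disjoint, so 3 is the maximum.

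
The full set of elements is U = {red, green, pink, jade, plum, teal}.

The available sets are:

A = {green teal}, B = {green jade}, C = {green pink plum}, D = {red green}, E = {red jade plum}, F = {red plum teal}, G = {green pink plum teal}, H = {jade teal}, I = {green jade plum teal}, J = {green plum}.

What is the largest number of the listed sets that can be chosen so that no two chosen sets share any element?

2

A, E are pairwise disjoint (A={green,teal}; E={red,jade,plum}).
Every remaining set overlaps one of these, and no 3 of the listed sets are pairwise disjoint, so 2 is the maximum.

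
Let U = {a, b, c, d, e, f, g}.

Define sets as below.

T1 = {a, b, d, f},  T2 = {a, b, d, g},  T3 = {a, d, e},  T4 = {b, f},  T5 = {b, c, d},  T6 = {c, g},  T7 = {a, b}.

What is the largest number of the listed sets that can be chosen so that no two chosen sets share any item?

3

T3, T4, T6 are pairwise disjoint (T3={a,d,e}; T4={b,f}; T6={c,g}).
Every remaining set overlaps one of these, and no 4 of the listed sets are pairwise disjoint, so 3 is the maximum.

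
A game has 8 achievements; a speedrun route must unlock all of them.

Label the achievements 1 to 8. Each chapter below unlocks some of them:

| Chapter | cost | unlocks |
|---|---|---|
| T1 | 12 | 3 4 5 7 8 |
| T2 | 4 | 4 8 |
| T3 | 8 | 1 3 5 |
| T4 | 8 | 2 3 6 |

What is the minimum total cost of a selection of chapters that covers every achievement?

T1, T3, T4 together cover every achievement (T1 ∪ T3 ∪ T4 = {1, 2, 3, 4, 5, 6, 7, 8}); total cost 12 + 8 + 8 = 28.
The greedy pick T2, T3, T4, T1 costs 32; no covering selection beats 28.

28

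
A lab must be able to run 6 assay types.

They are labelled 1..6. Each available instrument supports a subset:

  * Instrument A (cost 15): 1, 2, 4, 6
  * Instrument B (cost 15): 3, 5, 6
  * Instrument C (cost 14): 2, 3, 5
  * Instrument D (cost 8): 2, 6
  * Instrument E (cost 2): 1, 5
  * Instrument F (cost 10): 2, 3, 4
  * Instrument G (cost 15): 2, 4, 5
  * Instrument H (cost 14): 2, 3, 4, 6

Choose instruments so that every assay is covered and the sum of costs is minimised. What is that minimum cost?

16

E, H together cover every assay (E ∪ H = {1, 2, 3, 4, 5, 6}); total cost 2 + 14 = 16.
The greedy pick E, F, D costs 20; no covering selection beats 16.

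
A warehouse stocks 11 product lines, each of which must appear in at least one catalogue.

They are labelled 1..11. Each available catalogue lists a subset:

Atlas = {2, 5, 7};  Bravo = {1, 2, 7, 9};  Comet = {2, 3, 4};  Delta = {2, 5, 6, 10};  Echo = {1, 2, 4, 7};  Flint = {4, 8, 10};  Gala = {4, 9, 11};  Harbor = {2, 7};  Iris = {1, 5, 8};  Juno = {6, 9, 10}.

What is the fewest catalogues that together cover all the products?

Comet and Echo and Gala and Iris and Juno together: Comet ∪ Echo ∪ Gala ∪ Iris ∪ Juno = {1, 2, 3, 4, 5, 6, 7, 8, 9, 10, 11} — every product is covered.
No 4 of the 10 catalogues cover everything (all 210 combinations miss at least one product), so 5 is optimal.

5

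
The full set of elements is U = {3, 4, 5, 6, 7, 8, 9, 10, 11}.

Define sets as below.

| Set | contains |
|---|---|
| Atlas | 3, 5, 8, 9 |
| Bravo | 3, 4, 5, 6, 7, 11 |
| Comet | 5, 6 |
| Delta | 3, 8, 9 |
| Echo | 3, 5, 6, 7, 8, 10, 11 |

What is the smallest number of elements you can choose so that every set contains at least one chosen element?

Take H = {5, 9}. Each listed set contains at least one of these, so H is a hitting set of size 2.
The sets Comet, Delta are pairwise disjoint, so any hitting set needs a separate element for each — at least 2. Hence 2 is optimal.

2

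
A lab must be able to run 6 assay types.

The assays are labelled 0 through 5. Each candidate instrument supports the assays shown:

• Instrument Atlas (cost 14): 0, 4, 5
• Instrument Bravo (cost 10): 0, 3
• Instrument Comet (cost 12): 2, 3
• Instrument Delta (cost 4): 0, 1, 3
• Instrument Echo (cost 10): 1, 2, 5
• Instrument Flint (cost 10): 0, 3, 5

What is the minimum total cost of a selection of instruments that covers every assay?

Atlas, Delta, Echo together cover every assay (Atlas ∪ Delta ∪ Echo = {0, 1, 2, 3, 4, 5}); total cost 14 + 4 + 10 = 28.
No covering selection has total cost below 28.

28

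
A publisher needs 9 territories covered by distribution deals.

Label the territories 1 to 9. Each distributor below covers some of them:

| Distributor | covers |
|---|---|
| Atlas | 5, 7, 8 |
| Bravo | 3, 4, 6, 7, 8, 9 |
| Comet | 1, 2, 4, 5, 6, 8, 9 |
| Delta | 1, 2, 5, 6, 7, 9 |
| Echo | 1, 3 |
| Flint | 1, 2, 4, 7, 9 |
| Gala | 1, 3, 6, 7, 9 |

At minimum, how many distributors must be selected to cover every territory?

Bravo and Delta together: Bravo ∪ Delta = {1, 2, 3, 4, 5, 6, 7, 8, 9} — every territory is covered.
No single distributor has all 9 territories (the largest, Comet, has 7), so 2 is optimal.

2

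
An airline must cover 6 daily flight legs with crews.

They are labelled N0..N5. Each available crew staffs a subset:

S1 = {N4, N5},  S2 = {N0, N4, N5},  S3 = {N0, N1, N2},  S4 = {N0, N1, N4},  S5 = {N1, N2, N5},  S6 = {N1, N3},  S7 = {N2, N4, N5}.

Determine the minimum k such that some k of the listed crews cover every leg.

Take {S1, S3, S6}. Their union is {N0, N1, N2, N3, N4, N5}, which is all 6 legs.
Only S6 contains N3, so S6 is forced; the remaining 4 legs need at least 2 more crews (each remaining crew adds at most 3) — so at least 3 crews are needed, and 3 is optimal.

3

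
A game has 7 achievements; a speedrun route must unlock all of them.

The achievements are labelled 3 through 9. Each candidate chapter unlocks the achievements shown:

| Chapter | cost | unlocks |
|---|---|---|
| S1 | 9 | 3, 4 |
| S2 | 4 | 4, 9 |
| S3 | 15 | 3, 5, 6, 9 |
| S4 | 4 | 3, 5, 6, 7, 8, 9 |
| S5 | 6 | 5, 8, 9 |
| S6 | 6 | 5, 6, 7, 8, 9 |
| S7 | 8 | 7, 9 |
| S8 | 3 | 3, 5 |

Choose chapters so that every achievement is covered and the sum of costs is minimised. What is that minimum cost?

S2, S4 together cover every achievement (S2 ∪ S4 = {3, 4, 5, 6, 7, 8, 9}); total cost 4 + 4 = 8.
No covering selection has total cost below 8.

8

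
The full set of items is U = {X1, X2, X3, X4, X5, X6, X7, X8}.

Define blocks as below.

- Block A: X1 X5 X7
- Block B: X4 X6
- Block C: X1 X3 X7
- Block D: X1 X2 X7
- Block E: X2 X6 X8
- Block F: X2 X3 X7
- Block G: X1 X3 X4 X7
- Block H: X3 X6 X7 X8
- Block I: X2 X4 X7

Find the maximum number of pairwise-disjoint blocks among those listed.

B, D are pairwise disjoint (B={X4,X6}; D={X1,X2,X7}).
Every remaining block overlaps one of these, and no 3 of the listed blocks are pairwise disjoint, so 2 is the maximum.

2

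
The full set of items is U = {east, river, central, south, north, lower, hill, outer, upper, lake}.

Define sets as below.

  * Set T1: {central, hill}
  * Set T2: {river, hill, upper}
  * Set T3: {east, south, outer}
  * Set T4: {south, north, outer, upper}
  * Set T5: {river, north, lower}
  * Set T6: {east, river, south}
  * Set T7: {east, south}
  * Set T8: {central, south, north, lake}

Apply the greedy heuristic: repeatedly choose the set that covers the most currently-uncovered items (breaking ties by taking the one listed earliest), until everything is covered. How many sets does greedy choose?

Greedy: pick T4 (covers 4 new) → pick T1 (covers 2 new) → pick T5 (covers 2 new) → pick T3 (covers 1 new) → pick T8 (covers 1 new). Total picks: 5.
(The true minimum cover uses only 4 sets, so greedy is not optimal here.)

5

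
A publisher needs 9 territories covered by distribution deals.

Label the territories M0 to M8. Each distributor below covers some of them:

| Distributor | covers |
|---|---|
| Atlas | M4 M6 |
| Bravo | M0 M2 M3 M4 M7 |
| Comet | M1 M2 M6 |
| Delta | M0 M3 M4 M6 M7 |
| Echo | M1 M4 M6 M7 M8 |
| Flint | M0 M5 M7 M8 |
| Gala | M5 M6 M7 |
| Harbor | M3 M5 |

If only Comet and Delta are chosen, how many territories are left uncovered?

2

Union of Comet, Delta = {M0, M1, M2, M3, M4, M6, M7}.
Not covered: M5, M8 — 2 territories.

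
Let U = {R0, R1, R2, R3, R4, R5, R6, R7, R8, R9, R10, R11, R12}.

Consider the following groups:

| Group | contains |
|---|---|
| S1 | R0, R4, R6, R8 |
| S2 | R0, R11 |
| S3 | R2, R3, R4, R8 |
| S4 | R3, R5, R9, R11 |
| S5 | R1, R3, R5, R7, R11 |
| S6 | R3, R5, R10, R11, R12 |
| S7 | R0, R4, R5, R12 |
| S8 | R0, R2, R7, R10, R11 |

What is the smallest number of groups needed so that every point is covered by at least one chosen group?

Take {S1, S4, S5, S6, S8}. Their union is {R0, R1, R2, R3, R4, R5, R6, R7, R8, R9, R10, R11, R12}, which is all 13 points.
No 4 of the 8 groups cover everything (all 70 combinations miss at least one point), so 5 is optimal.

5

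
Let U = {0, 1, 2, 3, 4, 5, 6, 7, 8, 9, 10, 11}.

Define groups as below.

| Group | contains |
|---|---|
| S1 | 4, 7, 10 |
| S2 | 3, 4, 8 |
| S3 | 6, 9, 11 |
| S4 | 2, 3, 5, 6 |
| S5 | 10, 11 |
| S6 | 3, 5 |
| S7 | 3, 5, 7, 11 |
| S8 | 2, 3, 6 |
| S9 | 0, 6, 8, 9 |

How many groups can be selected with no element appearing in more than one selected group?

3

S5, S6, S9 are pairwise disjoint (S5={10,11}; S6={3,5}; S9={0,6,8,9}).
Every remaining group overlaps one of these, and no 4 of the listed groups are pairwise disjoint, so 3 is the maximum.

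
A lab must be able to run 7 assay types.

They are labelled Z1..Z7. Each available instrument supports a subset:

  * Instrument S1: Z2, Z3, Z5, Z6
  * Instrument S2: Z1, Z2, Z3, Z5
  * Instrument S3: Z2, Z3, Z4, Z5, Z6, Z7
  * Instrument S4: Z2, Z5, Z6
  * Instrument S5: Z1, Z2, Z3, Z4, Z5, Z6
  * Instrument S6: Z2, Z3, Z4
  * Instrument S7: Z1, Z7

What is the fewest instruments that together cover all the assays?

2

S2 and S3 together: S2 ∪ S3 = {Z1, Z2, Z3, Z4, Z5, Z6, Z7} — every assay is covered.
No single instrument has all 7 assays (the largest, S3, has 6), so 2 is optimal.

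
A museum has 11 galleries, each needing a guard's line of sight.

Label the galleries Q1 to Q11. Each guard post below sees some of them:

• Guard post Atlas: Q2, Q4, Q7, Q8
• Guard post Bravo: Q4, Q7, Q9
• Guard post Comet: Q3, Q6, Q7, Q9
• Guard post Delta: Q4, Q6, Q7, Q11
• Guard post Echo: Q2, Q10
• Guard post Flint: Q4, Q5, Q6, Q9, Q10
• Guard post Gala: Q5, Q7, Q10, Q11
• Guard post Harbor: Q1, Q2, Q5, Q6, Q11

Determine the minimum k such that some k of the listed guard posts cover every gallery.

4

Atlas and Comet and Gala and Harbor together: Atlas ∪ Comet ∪ Gala ∪ Harbor = {Q1, Q2, Q3, Q4, Q5, Q6, Q7, Q8, Q9, Q10, Q11} — every gallery is covered.
No 3 of the 8 guard posts cover everything (all 56 combinations miss at least one gallery), so 4 is optimal.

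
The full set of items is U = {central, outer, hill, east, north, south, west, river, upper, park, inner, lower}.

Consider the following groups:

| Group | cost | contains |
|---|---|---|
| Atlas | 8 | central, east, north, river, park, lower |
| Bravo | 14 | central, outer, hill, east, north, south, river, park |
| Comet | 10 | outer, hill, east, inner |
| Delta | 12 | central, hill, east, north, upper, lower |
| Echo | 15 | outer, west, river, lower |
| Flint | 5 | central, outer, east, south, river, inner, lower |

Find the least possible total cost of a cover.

Atlas, Delta, Echo, Flint together cover every item (Atlas ∪ Delta ∪ Echo ∪ Flint = {central, outer, hill, east, north, south, west, river, upper, park, inner, lower}); total cost 8 + 12 + 15 + 5 = 40.
No covering selection has total cost below 40.

40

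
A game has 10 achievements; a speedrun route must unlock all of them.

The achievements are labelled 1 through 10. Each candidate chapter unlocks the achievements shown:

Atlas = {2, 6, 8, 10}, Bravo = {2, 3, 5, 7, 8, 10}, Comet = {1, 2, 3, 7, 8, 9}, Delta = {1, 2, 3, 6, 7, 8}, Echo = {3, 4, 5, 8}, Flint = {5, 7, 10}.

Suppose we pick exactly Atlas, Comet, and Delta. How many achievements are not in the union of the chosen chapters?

2

Union of Atlas, Comet, Delta = {1, 2, 3, 6, 7, 8, 9, 10}.
Not covered: 4, 5 — 2 achievements.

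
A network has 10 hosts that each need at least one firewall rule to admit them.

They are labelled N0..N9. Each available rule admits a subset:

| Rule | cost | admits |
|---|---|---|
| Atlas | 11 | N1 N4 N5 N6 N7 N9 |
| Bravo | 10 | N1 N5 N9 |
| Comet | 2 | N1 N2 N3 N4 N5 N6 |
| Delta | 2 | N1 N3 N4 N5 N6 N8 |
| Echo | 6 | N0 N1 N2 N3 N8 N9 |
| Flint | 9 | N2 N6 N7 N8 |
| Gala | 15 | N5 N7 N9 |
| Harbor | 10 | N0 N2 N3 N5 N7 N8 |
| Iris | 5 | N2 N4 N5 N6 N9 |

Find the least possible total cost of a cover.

17

Delta, Harbor, Iris together cover every host (Delta ∪ Harbor ∪ Iris = {N0, N1, N2, N3, N4, N5, N6, N7, N8, N9}); total cost 2 + 10 + 5 = 17.
The greedy pick Comet, Delta, Echo, Flint costs 19; no covering selection beats 17.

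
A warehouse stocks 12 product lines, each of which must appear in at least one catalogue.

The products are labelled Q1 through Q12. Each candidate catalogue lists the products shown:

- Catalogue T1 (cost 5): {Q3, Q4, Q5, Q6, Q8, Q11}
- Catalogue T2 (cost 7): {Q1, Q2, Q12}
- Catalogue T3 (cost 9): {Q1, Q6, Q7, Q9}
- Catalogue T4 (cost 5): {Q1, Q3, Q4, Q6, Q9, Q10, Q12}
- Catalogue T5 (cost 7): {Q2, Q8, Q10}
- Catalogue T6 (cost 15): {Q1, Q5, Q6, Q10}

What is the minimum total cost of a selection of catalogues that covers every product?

T1, T2, T3, T4 together cover every product (T1 ∪ T2 ∪ T3 ∪ T4 = {Q1, Q2, Q3, Q4, Q5, Q6, Q7, Q8, Q9, Q10, Q11, Q12}); total cost 5 + 7 + 9 + 5 = 26.
No covering selection has total cost below 26.

26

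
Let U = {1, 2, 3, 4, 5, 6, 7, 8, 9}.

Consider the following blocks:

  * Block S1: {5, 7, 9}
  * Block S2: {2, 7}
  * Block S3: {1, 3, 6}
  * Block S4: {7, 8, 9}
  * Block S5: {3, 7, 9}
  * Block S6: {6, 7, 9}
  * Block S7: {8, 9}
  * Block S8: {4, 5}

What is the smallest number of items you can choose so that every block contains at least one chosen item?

4

Take H = {1, 5, 7, 9}. Each listed block contains at least one of these, so H is a hitting set of size 4.
The blocks S2, S3, S7, S8 are pairwise disjoint, so any hitting set needs a separate item for each — at least 4. Hence 4 is optimal.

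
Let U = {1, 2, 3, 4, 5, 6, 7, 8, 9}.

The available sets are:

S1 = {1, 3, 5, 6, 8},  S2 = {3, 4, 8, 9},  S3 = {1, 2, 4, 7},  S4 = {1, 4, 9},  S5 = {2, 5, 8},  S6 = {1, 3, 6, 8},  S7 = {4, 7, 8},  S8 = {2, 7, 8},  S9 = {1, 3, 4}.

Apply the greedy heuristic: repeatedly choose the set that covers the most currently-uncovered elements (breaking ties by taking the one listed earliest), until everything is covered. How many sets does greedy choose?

Greedy: pick S1 (covers 5 new) → pick S3 (covers 3 new) → pick S2 (covers 1 new). Total picks: 3.

3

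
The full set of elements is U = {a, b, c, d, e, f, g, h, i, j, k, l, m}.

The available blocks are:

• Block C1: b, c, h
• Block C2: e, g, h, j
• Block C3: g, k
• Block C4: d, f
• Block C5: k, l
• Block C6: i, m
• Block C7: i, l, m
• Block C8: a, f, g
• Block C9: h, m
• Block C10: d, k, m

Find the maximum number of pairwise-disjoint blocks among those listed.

C1, C3, C4, C6 are pairwise disjoint (C1={b,c,h}; C3={g,k}; C4={d,f}; C6={i,m}).
Every remaining block overlaps one of these, and no 5 of the listed blocks are pairwise disjoint, so 4 is the maximum.

4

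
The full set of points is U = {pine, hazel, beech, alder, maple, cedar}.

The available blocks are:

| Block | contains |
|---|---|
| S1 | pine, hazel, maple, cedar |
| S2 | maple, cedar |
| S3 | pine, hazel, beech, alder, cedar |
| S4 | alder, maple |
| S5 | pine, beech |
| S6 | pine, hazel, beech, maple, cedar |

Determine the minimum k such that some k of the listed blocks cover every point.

2

S4 and S6 together: S4 ∪ S6 = {pine, hazel, beech, alder, maple, cedar} — every point is covered.
No single block has all 6 points (the largest, S3, has 5), so 2 is optimal.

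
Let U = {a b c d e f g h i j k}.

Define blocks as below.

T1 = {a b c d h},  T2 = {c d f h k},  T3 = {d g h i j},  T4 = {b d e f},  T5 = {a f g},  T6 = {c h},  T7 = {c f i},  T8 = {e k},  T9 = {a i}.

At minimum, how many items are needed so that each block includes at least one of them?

The 4 items {a, c, e, j} hit every block.
No choice of 3 items meets every block, so 4 is the minimum.

4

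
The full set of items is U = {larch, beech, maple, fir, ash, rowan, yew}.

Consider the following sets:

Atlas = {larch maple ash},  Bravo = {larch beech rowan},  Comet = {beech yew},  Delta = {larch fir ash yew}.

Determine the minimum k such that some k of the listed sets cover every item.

3

Atlas and Bravo and Delta together: Atlas ∪ Bravo ∪ Delta = {larch, beech, maple, fir, ash, rowan, yew} — every item is covered.
Only Atlas contains maple, so Atlas is forced; the remaining 4 items need at least 2 more sets (each remaining set adds at most 2) — so at least 3 sets are needed, and 3 is optimal.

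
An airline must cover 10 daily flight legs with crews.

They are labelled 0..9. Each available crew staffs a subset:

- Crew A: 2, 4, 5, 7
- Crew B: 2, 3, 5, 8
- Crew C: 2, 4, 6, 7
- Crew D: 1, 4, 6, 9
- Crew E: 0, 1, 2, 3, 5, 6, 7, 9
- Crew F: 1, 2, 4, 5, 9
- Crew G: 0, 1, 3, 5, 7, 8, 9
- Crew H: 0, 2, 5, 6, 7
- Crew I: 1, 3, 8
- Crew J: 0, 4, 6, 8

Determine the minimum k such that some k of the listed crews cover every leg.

2

Take {C, G}. Their union is {0, 1, 2, 3, 4, 5, 6, 7, 8, 9}, which is all 10 legs.
No single crew has all 10 legs (the largest, E, has 8), so 2 is optimal.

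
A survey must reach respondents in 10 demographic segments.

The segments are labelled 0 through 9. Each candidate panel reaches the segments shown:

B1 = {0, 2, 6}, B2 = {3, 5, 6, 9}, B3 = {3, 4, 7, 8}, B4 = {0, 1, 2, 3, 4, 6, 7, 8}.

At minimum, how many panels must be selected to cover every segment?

2

B2 and B4 together: B2 ∪ B4 = {0, 1, 2, 3, 4, 5, 6, 7, 8, 9} — every segment is covered.
No single panel has all 10 segments (the largest, B4, has 8), so 2 is optimal.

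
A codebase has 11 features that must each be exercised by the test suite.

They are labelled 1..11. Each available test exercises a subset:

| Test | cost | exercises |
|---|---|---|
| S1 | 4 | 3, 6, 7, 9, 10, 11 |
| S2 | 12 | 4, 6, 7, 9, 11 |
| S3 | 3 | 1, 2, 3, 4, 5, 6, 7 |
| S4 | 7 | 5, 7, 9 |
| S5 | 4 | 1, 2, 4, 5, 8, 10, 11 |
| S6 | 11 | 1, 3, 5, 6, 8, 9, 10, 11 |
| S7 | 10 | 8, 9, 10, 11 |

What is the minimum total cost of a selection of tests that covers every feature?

S1, S5 together cover every feature (S1 ∪ S5 = {1, 2, 3, 4, 5, 6, 7, 8, 9, 10, 11}); total cost 4 + 4 = 8.
The greedy pick S3, S1, S5 costs 11; no covering selection beats 8.

8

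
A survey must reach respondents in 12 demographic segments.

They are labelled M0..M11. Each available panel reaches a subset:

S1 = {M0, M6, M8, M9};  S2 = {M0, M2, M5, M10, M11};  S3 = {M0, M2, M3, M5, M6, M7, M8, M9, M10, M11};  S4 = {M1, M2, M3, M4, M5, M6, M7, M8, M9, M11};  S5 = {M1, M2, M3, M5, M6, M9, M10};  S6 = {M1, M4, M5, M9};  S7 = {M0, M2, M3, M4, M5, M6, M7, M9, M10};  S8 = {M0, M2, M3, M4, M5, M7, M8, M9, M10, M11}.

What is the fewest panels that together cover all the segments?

2

Take {S2, S4}. Their union is {M0, M1, M2, M3, M4, M5, M6, M7, M8, M9, M10, M11}, which is all 12 segments.
No single panel has all 12 segments (the largest, S3, has 10), so 2 is optimal.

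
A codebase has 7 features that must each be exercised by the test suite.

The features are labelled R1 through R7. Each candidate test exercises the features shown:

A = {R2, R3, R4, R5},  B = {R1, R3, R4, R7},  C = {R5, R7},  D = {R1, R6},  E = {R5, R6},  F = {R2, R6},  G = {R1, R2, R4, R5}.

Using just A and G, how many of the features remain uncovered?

Union of A, G = {R1, R2, R3, R4, R5}.
Not covered: R6, R7 — 2 features.

2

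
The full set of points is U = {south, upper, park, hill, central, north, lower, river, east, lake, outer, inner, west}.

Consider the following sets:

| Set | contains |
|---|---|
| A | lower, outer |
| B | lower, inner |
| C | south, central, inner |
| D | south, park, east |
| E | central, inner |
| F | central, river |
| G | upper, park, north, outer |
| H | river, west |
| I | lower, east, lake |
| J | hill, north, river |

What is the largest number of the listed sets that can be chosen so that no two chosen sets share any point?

A, D, E, J are pairwise disjoint (A={lower,outer}; D={south,park,east}; E={central,inner}; J={hill,north,river}).
Every remaining set overlaps one of these, and no 5 of the listed sets are pairwise disjoint, so 4 is the maximum.

4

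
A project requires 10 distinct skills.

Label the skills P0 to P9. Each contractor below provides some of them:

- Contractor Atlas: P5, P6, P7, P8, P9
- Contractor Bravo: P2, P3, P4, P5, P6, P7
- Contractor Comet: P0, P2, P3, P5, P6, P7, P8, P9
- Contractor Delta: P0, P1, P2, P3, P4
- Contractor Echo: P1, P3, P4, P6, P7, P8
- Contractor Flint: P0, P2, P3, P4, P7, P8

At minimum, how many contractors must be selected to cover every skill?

Atlas and Delta together: Atlas ∪ Delta = {P0, P1, P2, P3, P4, P5, P6, P7, P8, P9} — every skill is covered.
No single contractor has all 10 skills (the largest, Comet, has 8), so 2 is optimal.

2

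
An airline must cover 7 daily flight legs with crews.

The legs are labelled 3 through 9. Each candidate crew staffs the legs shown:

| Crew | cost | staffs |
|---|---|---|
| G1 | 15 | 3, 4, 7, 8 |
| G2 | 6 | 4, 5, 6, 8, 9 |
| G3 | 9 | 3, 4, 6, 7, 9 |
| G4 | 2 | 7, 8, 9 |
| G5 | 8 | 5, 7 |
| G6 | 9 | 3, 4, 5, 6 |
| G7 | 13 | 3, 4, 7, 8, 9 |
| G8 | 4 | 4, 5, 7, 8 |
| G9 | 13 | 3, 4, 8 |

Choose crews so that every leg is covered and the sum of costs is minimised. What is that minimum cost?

G4, G6 together cover every leg (G4 ∪ G6 = {3, 4, 5, 6, 7, 8, 9}); total cost 2 + 9 = 11.
The greedy pick G4, G2, G3 costs 17; no covering selection beats 11.

11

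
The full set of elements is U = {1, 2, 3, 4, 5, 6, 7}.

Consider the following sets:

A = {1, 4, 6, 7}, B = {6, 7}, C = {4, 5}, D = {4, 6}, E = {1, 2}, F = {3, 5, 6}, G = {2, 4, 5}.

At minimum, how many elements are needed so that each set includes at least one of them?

Take H = {1, 5, 6}. Each listed set contains at least one of these, so H is a hitting set of size 3.
The sets B, C, E are pairwise disjoint, so any hitting set needs a separate element for each — at least 3. Hence 3 is optimal.

3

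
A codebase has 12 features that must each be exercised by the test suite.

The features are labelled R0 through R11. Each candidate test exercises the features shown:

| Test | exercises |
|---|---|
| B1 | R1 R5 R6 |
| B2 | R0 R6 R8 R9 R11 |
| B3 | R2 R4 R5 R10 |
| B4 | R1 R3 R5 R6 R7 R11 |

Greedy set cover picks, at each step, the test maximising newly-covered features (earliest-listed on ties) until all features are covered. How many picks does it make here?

3

Greedy: pick B4 (covers 6 new) → pick B2 (covers 3 new) → pick B3 (covers 3 new). Total picks: 3.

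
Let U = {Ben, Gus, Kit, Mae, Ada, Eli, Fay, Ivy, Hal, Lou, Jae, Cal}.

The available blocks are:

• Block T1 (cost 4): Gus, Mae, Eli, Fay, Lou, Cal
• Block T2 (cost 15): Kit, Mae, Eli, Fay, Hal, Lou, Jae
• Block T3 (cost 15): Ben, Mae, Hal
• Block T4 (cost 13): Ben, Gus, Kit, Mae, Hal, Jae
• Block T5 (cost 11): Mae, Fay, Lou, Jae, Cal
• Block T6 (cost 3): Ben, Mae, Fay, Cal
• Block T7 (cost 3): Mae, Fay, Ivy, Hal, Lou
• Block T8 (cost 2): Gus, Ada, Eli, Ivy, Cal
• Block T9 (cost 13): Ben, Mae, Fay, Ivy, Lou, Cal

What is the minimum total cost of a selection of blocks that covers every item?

T4, T7, T8 together cover every item (T4 ∪ T7 ∪ T8 = {Ben, Gus, Kit, Mae, Ada, Eli, Fay, Ivy, Hal, Lou, Jae, Cal}); total cost 13 + 3 + 2 = 18.
The greedy pick T8, T7, T6, T4 costs 21; no covering selection beats 18.

18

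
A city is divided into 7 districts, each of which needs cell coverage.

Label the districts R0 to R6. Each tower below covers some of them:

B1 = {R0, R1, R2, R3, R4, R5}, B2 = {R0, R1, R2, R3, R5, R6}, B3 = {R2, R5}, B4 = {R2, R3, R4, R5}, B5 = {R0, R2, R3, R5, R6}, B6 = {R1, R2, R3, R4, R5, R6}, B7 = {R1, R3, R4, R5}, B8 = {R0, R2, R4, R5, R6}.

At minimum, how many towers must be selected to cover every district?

B1 and B2 together: B1 ∪ B2 = {R0, R1, R2, R3, R4, R5, R6} — every district is covered.
No single tower has all 7 districts (the largest, B1, has 6), so 2 is optimal.

2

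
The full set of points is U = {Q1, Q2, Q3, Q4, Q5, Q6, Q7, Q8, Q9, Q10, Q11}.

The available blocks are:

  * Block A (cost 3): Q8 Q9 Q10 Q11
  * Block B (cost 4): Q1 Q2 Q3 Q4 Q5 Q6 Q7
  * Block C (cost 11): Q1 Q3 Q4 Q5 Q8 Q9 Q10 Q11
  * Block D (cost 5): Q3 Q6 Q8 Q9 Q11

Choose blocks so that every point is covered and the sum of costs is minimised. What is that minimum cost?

7

A, B together cover every point (A ∪ B = {Q1, Q2, Q3, Q4, Q5, Q6, Q7, Q8, Q9, Q10, Q11}); total cost 3 + 4 = 7.
No covering selection has total cost below 7.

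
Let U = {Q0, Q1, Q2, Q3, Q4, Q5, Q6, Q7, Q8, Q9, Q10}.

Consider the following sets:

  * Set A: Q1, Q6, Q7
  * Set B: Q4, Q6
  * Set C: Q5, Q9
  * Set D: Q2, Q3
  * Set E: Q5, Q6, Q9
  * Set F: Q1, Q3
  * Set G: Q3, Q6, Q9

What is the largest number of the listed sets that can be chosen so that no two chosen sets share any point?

B, C, D are pairwise disjoint (B={Q4,Q6}; C={Q5,Q9}; D={Q2,Q3}).
Every remaining set overlaps one of these, and no 4 of the listed sets are pairwise disjoint, so 3 is the maximum.

3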